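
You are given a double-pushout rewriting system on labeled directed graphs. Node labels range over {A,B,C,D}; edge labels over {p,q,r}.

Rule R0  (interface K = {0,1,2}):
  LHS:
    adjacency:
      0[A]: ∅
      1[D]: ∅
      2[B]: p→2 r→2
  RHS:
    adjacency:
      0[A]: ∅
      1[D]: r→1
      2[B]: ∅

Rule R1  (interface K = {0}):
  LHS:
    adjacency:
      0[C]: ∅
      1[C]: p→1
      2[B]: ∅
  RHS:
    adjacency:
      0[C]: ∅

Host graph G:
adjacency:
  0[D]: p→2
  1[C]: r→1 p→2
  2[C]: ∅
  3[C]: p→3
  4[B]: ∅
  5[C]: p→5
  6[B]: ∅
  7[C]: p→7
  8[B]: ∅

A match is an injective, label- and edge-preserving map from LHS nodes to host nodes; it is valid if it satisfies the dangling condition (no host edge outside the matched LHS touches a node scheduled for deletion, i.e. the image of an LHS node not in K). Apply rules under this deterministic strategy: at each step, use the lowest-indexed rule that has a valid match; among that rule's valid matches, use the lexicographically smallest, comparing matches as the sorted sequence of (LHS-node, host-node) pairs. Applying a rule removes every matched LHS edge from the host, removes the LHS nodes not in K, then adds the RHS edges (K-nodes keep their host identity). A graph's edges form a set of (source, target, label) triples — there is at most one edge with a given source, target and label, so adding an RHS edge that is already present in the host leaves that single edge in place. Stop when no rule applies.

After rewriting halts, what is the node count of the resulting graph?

initial: |V|=9 |E|=6  E = 0-p->2 1-r->1 1-p->2 3-p->3 5-p->5 7-p->7
step 1: apply R1 at {0↦1, 1↦3, 2↦4}  → |V|=7 |E|=5  E = 0-p->2 1-r->1 1-p->2 5-p->5 7-p->7
step 2: apply R1 at {0↦1, 1↦5, 2↦6}  → |V|=5 |E|=4  E = 0-p->2 1-r->1 1-p->2 7-p->7
step 3: apply R1 at {0↦1, 1↦7, 2↦8}  → |V|=3 |E|=3  E = 0-p->2 1-r->1 1-p->2
normal form: no rule applies after step 3
NF nodes: {0:D, 1:C, 2:C}

Answer: 3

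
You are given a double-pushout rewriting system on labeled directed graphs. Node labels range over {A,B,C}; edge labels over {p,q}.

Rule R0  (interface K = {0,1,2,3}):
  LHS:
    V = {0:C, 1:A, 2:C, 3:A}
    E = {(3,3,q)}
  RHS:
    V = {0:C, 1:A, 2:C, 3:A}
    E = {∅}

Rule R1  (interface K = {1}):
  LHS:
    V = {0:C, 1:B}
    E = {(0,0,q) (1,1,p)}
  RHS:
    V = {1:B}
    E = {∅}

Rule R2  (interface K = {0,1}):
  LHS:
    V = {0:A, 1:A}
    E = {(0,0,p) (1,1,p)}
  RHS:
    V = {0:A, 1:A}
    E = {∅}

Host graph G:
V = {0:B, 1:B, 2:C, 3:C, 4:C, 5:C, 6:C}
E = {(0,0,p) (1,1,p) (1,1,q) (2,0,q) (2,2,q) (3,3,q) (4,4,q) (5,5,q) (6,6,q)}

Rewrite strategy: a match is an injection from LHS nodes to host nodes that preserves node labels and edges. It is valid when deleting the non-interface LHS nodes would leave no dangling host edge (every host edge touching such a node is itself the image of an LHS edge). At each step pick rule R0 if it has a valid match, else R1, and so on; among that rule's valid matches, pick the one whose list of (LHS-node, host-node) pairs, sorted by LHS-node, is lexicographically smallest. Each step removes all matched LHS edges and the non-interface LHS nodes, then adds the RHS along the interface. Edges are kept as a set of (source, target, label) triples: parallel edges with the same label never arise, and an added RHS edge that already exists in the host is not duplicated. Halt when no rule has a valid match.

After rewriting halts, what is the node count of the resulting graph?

initial: |V|=7 |E|=9  E = 0-p->0 1-p->1 1-q->1 2-q->0 2-q->2 3-q->3 4-q->4 5-q->5 6-q->6
step 1: apply R1 at {0↦3, 1↦0}  → |V|=6 |E|=7  E = 1-p->1 1-q->1 2-q->0 2-q->2 4-q->4 5-q->5 6-q->6
step 2: apply R1 at {0↦4, 1↦1}  → |V|=5 |E|=5  E = 1-q->1 2-q->0 2-q->2 5-q->5 6-q->6
final graph: no rule applies after step 2
NF nodes: {0:B, 1:B, 2:C, 5:C, 6:C}

Answer: 5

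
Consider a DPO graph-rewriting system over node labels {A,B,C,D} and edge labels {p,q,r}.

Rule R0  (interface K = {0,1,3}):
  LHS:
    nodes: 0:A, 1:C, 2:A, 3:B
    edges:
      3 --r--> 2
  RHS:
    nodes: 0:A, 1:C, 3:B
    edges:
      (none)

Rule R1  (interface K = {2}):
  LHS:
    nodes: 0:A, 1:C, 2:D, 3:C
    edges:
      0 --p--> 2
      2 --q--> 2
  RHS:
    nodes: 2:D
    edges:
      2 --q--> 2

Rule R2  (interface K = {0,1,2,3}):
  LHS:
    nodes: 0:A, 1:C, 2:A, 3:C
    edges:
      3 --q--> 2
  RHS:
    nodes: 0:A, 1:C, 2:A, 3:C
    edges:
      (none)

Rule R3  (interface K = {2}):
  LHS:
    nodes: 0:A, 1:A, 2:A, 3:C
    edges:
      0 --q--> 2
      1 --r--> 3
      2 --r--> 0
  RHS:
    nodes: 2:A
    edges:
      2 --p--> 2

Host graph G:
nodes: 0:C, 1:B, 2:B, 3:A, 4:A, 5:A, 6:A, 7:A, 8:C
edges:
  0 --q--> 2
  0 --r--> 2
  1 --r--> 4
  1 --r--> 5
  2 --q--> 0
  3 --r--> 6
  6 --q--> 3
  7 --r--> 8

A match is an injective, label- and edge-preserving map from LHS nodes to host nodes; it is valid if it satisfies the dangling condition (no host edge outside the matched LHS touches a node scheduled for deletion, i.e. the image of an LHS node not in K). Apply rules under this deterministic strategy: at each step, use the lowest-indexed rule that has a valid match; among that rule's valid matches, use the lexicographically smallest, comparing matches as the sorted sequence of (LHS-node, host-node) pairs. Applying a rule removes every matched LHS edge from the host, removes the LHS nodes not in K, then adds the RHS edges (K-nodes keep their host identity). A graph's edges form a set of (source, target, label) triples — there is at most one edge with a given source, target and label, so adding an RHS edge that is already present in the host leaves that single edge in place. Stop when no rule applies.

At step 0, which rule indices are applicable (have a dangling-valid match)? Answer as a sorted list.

R0: 16 valid matches — {0↦3, 1↦0, 2↦4, 3↦1}, {0↦3, 1↦0, 2↦5, 3↦1}, {0↦3, 1↦8, 2↦4, 3↦1} (+13 more)
R1: no valid match — LHS pattern not found
R2: no valid match — LHS pattern not found
R3: 1 valid match — {0↦6, 1↦7, 2↦3, 3↦8}

Answer: [R0,R3]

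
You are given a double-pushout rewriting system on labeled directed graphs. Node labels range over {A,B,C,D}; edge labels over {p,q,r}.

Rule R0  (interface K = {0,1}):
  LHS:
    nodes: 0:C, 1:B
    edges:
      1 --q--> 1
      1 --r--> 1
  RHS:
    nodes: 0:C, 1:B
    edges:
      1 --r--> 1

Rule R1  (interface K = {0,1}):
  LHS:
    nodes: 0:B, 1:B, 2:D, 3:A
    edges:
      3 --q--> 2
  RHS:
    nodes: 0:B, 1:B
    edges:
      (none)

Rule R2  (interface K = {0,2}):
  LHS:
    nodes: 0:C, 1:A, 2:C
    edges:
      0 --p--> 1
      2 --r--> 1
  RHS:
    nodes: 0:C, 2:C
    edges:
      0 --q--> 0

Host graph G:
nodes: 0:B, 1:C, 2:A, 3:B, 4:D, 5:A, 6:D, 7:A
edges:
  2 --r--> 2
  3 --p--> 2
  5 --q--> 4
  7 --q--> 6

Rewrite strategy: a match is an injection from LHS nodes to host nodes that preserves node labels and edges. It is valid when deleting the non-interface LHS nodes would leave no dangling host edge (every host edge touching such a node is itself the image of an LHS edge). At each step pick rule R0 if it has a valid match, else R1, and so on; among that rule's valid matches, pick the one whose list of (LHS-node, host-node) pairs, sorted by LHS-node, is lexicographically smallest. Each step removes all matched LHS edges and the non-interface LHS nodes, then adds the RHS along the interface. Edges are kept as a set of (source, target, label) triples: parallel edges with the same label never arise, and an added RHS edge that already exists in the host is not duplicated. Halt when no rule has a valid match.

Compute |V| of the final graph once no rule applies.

[0] host  ⇒  8 nodes, 4 edges  {2-r->2 3-p->2 5-q->4 7-q->6}
[1] R1 @ {0↦0, 1↦3, 2↦4, 3↦5}  ⇒  6 nodes, 3 edges  {2-r->2 3-p->2 7-q->6}
[2] R1 @ {0↦0, 1↦3, 2↦6, 3↦7}  ⇒  4 nodes, 2 edges  {2-r->2 3-p->2}
final graph: no rule applies after step 2
NF nodes: {0:B, 1:C, 2:A, 3:B}

Answer: 4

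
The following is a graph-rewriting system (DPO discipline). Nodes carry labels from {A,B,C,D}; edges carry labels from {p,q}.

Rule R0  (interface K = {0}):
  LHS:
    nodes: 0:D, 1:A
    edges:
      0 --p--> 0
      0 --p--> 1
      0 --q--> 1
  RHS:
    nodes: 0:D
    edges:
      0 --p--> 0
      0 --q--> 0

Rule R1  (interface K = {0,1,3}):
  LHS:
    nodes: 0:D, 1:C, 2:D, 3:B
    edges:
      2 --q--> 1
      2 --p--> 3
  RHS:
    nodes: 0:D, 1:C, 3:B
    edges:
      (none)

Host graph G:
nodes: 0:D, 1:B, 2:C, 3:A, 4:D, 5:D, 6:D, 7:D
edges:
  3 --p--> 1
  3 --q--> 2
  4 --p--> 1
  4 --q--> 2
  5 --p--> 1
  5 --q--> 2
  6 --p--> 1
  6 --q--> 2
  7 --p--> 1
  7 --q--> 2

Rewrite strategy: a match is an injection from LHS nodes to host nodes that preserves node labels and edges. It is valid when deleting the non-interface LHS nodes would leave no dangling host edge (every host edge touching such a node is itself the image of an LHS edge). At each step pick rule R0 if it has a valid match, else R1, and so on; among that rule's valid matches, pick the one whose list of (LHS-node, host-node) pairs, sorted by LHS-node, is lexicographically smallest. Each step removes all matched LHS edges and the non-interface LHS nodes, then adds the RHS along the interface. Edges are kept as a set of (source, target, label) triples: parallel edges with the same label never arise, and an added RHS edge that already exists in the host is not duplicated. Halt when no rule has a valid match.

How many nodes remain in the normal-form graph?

start.  V:8 E:10  edges: 3-p->1 3-q->2 4-p->1 4-q->2 5-p->1 5-q->2 6-p->1 6-q->2 7-p->1 7-q->2
1. fire R1 via {0↦0, 1↦2, 2↦4, 3↦1}  →  V:7 E:8  edges: 3-p->1 3-q->2 5-p->1 5-q->2 6-p->1 6-q->2 7-p->1 7-q->2
2. fire R1 via {0↦0, 1↦2, 2↦5, 3↦1}  →  V:6 E:6  edges: 3-p->1 3-q->2 6-p->1 6-q->2 7-p->1 7-q->2
3. fire R1 via {0↦0, 1↦2, 2↦6, 3↦1}  →  V:5 E:4  edges: 3-p->1 3-q->2 7-p->1 7-q->2
4. fire R1 via {0↦0, 1↦2, 2↦7, 3↦1}  →  V:4 E:2  edges: 3-p->1 3-q->2
halt: no rule applies after step 4
NF nodes: {0:D, 1:B, 2:C, 3:A}

Answer: 4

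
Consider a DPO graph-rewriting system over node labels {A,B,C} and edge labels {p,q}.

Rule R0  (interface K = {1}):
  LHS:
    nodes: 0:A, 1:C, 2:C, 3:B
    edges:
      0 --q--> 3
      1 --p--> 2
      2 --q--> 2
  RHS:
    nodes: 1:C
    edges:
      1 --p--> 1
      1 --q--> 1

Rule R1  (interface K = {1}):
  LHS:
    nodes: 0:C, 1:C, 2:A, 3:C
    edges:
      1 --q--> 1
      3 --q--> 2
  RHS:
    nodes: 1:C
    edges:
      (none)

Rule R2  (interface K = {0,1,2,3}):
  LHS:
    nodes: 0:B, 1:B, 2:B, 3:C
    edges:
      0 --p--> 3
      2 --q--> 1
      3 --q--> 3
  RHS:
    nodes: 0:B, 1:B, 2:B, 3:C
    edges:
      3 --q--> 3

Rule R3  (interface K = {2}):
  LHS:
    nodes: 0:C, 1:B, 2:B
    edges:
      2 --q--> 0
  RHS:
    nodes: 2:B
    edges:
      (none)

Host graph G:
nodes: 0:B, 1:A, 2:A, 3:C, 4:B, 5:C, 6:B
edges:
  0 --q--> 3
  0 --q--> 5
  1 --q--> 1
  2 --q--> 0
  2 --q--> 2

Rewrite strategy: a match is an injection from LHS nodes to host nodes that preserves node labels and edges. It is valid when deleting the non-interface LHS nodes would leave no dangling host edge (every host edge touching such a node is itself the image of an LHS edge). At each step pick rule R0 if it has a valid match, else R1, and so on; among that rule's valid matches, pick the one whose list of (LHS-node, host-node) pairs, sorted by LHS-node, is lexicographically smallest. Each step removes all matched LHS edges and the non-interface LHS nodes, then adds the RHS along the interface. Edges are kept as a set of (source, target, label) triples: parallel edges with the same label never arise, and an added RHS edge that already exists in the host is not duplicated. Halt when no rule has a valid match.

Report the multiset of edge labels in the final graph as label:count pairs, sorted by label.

Answer: q:3

Steps:
[0] host  ⇒  7 nodes, 5 edges  {0-q->3 0-q->5 1-q->1 2-q->0 2-q->2}
[1] R3 @ {0↦3, 1↦4, 2↦0}  ⇒  5 nodes, 4 edges  {0-q->5 1-q->1 2-q->0 2-q->2}
[2] R3 @ {0↦5, 1↦6, 2↦0}  ⇒  3 nodes, 3 edges  {1-q->1 2-q->0 2-q->2}
normal form: no rule applies after step 2
NF edges: [(1, 1, 'q'), (2, 0, 'q'), (2, 2, 'q')]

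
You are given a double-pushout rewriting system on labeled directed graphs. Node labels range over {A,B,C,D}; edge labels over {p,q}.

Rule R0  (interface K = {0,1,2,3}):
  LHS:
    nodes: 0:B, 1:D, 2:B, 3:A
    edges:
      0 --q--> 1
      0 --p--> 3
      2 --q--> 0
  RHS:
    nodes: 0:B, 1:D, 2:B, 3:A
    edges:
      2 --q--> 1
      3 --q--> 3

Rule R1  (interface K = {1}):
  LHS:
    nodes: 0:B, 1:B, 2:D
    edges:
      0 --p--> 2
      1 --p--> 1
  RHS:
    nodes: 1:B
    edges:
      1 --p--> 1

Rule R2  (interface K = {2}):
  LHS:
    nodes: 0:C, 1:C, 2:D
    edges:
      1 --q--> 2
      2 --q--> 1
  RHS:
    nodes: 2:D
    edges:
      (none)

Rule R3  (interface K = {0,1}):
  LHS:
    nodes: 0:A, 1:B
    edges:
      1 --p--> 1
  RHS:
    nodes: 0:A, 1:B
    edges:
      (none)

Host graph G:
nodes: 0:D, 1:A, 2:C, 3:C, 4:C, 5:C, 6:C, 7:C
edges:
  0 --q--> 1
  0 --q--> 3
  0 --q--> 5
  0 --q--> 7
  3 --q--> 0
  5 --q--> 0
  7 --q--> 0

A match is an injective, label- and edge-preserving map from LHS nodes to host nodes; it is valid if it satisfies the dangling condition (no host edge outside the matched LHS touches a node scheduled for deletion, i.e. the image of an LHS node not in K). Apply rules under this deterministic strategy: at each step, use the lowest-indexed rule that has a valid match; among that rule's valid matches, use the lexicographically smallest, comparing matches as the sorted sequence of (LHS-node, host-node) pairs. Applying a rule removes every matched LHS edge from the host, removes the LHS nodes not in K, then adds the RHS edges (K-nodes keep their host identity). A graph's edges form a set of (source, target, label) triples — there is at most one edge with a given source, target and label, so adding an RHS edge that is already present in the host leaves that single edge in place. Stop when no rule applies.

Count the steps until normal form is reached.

Answer: 3

Steps:
start.  V:8 E:7  edges: 0-q->1 0-q->3 0-q->5 0-q->7 3-q->0 5-q->0 7-q->0
1. fire R2 via {0↦2, 1↦3, 2↦0}  →  V:6 E:5  edges: 0-q->1 0-q->5 0-q->7 5-q->0 7-q->0
2. fire R2 via {0↦4, 1↦5, 2↦0}  →  V:4 E:3  edges: 0-q->1 0-q->7 7-q->0
3. fire R2 via {0↦6, 1↦7, 2↦0}  →  V:2 E:1  edges: 0-q->1
normal form: no rule applies after step 3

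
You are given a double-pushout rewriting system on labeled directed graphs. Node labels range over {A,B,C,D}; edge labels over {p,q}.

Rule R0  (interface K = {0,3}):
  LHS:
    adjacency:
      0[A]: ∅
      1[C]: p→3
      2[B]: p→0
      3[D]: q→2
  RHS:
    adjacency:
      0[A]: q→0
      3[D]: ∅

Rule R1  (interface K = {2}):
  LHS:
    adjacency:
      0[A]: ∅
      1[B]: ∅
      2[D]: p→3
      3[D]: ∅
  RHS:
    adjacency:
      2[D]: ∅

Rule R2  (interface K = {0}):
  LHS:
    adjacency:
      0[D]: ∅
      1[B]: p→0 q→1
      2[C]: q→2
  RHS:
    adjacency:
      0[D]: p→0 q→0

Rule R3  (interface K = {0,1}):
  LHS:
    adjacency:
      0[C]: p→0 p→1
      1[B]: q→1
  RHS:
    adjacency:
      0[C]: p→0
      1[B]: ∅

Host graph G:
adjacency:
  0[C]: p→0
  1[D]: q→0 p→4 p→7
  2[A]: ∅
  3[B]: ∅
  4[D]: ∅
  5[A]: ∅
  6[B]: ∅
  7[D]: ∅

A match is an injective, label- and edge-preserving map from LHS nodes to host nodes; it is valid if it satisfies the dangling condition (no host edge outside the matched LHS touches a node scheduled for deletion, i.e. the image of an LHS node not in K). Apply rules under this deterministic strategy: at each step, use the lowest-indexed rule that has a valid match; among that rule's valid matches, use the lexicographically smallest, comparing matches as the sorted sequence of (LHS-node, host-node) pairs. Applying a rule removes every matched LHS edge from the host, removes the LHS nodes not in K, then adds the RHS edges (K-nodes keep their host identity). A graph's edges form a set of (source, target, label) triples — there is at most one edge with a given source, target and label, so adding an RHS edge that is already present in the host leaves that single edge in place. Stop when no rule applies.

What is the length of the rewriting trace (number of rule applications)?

[0] host  ⇒  8 nodes, 4 edges  {0-p->0 1-q->0 1-p->4 1-p->7}
[1] R1 @ {0↦2, 1↦3, 2↦1, 3↦4}  ⇒  5 nodes, 3 edges  {0-p->0 1-q->0 1-p->7}
[2] R1 @ {0↦5, 1↦6, 2↦1, 3↦7}  ⇒  2 nodes, 2 edges  {0-p->0 1-q->0}
halt: no rule applies after step 2

Answer: 2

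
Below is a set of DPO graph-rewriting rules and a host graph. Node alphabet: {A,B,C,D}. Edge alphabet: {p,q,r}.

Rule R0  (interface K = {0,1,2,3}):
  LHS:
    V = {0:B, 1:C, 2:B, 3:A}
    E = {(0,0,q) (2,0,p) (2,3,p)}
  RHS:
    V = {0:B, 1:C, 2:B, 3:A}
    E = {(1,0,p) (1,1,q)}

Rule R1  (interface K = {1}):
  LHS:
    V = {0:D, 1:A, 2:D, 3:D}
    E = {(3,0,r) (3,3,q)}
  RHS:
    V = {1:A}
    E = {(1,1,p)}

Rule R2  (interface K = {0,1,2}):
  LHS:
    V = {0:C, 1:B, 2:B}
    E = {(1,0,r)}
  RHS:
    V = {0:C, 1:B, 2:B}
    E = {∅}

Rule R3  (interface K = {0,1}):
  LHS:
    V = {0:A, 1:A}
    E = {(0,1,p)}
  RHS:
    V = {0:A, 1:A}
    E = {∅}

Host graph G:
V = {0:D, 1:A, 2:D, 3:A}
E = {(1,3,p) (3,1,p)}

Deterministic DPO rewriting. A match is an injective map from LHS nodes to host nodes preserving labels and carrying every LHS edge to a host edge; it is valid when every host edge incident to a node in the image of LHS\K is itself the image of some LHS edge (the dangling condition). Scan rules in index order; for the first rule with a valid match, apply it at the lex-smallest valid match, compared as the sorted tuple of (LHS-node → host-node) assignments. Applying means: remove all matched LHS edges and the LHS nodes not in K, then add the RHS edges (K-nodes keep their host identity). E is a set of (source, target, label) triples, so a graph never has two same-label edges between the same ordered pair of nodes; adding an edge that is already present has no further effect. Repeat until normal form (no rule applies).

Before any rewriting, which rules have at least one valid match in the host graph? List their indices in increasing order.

Answer: [R3]

Rewrite trace:
R0: no valid match — LHS pattern not found
R1: no valid match — LHS pattern not found
R2: no valid match — LHS pattern not found
R3: 2 valid matches — {0↦1, 1↦3}, {0↦3, 1↦1}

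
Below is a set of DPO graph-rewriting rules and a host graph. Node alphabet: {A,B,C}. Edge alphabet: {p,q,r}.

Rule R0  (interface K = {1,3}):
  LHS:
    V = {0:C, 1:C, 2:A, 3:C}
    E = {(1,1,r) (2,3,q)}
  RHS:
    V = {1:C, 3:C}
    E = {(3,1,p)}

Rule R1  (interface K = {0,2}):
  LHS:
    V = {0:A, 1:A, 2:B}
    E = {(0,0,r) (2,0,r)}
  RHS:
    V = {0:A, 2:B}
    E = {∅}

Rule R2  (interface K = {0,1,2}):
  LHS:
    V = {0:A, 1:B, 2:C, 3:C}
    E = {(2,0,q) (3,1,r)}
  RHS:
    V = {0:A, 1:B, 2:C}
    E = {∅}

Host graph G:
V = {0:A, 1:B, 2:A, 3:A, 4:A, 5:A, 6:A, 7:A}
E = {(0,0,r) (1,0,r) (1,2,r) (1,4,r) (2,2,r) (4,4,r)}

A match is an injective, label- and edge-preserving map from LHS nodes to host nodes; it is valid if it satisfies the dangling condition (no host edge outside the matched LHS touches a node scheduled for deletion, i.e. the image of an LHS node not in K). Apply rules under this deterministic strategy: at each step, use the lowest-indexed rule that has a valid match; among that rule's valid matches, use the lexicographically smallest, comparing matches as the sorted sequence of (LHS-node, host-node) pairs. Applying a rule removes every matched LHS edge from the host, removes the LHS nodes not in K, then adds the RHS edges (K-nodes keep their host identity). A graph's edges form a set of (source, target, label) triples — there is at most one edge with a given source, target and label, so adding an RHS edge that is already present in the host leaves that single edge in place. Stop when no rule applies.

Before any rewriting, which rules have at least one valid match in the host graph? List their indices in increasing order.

Answer: [R1]

Derivation:
R0: no valid match — LHS pattern not found
R1: 12 valid matches — {0↦0, 1↦3, 2↦1}, {0↦0, 1↦5, 2↦1}, {0↦0, 1↦6, 2↦1} (+9 more)
R2: no valid match — LHS pattern not found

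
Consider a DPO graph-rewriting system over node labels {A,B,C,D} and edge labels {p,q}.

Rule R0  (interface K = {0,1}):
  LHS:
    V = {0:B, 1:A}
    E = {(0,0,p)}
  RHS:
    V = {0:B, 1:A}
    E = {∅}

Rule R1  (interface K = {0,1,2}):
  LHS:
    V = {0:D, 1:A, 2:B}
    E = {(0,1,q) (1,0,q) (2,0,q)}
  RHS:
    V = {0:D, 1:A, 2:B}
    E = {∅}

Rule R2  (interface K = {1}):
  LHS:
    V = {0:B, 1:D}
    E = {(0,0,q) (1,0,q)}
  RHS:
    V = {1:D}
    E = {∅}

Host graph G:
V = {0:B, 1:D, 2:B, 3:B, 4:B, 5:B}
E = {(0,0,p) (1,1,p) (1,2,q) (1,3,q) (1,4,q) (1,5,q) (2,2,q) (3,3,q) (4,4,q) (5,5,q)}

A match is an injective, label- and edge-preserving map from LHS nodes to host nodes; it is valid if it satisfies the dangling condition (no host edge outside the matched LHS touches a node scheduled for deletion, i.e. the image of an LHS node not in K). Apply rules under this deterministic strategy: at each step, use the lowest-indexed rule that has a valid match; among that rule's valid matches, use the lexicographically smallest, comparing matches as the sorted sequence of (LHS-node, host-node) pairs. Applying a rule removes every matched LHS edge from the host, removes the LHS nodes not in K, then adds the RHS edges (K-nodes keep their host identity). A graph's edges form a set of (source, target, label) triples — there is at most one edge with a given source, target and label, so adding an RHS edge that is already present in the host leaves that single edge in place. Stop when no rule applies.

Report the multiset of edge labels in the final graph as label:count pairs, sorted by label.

Answer: p:2

Steps:
[0] host  ⇒  6 nodes, 10 edges  {0-p->0 1-p->1 1-q->2 1-q->3 1-q->4 1-q->5 2-q->2 3-q->3 4-q->4 5-q->5}
[1] R2 @ {0↦2, 1↦1}  ⇒  5 nodes, 8 edges  {0-p->0 1-p->1 1-q->3 1-q->4 1-q->5 3-q->3 4-q->4 5-q->5}
[2] R2 @ {0↦3, 1↦1}  ⇒  4 nodes, 6 edges  {0-p->0 1-p->1 1-q->4 1-q->5 4-q->4 5-q->5}
[3] R2 @ {0↦4, 1↦1}  ⇒  3 nodes, 4 edges  {0-p->0 1-p->1 1-q->5 5-q->5}
[4] R2 @ {0↦5, 1↦1}  ⇒  2 nodes, 2 edges  {0-p->0 1-p->1}
normal form: no rule applies after step 4
NF edges: [(0, 0, 'p'), (1, 1, 'p')]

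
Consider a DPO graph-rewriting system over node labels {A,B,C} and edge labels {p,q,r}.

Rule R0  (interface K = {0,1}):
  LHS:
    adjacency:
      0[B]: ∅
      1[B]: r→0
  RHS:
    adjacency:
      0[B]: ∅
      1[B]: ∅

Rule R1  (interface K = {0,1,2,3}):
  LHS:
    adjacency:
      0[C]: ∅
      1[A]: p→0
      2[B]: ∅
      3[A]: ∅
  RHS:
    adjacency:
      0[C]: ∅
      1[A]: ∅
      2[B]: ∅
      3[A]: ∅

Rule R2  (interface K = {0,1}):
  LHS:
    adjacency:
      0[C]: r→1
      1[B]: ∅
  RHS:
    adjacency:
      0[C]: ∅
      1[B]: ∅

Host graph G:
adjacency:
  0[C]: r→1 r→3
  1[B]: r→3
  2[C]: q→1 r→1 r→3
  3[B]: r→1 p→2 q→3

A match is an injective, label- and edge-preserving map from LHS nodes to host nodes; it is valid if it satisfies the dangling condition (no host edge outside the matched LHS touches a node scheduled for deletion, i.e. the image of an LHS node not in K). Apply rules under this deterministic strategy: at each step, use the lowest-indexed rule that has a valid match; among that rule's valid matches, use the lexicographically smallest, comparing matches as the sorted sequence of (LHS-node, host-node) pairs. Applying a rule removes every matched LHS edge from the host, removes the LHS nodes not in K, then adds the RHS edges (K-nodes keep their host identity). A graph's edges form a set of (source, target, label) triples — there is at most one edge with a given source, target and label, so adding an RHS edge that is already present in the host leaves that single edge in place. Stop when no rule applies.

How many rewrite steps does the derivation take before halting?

Answer: 6

Steps:
initial: |V|=4 |E|=9  E = 0-r->1 0-r->3 1-r->3 2-q->1 2-r->1 2-r->3 3-r->1 3-p->2 3-q->3
step 1: apply R0 at {0↦1, 1↦3}  → |V|=4 |E|=8  E = 0-r->1 0-r->3 1-r->3 2-q->1 2-r->1 2-r->3 3-p->2 3-q->3
step 2: apply R0 at {0↦3, 1↦1}  → |V|=4 |E|=7  E = 0-r->1 0-r->3 2-q->1 2-r->1 2-r->3 3-p->2 3-q->3
step 3: apply R2 at {0↦0, 1↦1}  → |V|=4 |E|=6  E = 0-r->3 2-q->1 2-r->1 2-r->3 3-p->2 3-q->3
step 4: apply R2 at {0↦0, 1↦3}  → |V|=4 |E|=5  E = 2-q->1 2-r->1 2-r->3 3-p->2 3-q->3
step 5: apply R2 at {0↦2, 1↦1}  → |V|=4 |E|=4  E = 2-q->1 2-r->3 3-p->2 3-q->3
step 6: apply R2 at {0↦2, 1↦3}  → |V|=4 |E|=3  E = 2-q->1 3-p->2 3-q->3
halt: no rule applies after step 6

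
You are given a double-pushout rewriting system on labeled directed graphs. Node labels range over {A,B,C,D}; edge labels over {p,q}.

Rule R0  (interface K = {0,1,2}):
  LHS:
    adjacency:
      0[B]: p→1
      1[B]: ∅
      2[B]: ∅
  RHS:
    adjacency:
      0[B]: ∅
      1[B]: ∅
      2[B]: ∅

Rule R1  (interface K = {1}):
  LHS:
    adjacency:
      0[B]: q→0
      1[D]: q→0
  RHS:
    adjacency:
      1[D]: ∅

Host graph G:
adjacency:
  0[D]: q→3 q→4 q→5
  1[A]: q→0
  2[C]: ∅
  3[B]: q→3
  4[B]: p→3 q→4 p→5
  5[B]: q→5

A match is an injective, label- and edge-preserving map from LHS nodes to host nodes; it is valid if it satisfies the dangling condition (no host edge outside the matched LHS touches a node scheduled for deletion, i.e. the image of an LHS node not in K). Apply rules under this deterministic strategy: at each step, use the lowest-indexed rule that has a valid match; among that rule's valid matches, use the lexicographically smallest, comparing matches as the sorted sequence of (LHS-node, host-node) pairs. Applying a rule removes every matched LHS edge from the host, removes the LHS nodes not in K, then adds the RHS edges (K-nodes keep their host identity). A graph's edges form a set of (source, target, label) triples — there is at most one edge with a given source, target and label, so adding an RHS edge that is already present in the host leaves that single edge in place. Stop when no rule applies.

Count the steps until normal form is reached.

Answer: 5

Steps:
[0] host  ⇒  6 nodes, 9 edges  {0-q->3 0-q->4 0-q->5 1-q->0 3-q->3 4-p->3 4-q->4 4-p->5 5-q->5}
[1] R0 @ {0↦4, 1↦3, 2↦5}  ⇒  6 nodes, 8 edges  {0-q->3 0-q->4 0-q->5 1-q->0 3-q->3 4-q->4 4-p->5 5-q->5}
[2] R0 @ {0↦4, 1↦5, 2↦3}  ⇒  6 nodes, 7 edges  {0-q->3 0-q->4 0-q->5 1-q->0 3-q->3 4-q->4 5-q->5}
[3] R1 @ {0↦3, 1↦0}  ⇒  5 nodes, 5 edges  {0-q->4 0-q->5 1-q->0 4-q->4 5-q->5}
[4] R1 @ {0↦4, 1↦0}  ⇒  4 nodes, 3 edges  {0-q->5 1-q->0 5-q->5}
[5] R1 @ {0↦5, 1↦0}  ⇒  3 nodes, 1 edges  {1-q->0}
halt: no rule applies after step 5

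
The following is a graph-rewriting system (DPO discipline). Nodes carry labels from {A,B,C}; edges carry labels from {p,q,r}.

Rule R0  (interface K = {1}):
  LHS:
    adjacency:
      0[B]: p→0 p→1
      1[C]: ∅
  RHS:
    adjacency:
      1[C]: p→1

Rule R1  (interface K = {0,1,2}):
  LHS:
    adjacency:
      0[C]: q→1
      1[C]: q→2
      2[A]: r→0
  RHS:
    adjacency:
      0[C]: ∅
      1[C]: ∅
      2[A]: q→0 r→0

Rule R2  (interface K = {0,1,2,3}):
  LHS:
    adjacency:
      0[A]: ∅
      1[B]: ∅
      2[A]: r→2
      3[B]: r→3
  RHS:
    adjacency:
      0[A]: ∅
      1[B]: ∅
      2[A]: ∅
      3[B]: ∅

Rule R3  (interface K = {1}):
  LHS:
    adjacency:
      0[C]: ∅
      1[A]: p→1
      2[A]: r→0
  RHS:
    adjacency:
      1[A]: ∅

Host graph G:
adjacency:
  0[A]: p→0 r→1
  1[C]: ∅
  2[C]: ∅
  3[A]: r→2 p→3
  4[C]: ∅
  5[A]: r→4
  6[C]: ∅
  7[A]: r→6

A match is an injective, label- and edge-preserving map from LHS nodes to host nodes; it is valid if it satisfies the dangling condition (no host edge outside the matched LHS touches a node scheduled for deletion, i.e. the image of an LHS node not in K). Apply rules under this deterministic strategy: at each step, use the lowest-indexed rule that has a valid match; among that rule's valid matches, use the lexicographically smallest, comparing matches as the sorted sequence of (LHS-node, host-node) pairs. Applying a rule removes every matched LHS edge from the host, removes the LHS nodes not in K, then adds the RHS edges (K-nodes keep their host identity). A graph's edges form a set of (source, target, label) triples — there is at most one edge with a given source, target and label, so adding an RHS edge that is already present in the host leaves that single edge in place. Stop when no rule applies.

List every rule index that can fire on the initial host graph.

Answer: [R3]

Rewrite trace:
R0: no valid match — LHS pattern not found
R1: no valid match — LHS pattern not found
R2: no valid match — LHS pattern not found
R3: 4 valid matches — {0↦4, 1↦0, 2↦5}, {0↦4, 1↦3, 2↦5}, {0↦6, 1↦0, 2↦7} (+1 more)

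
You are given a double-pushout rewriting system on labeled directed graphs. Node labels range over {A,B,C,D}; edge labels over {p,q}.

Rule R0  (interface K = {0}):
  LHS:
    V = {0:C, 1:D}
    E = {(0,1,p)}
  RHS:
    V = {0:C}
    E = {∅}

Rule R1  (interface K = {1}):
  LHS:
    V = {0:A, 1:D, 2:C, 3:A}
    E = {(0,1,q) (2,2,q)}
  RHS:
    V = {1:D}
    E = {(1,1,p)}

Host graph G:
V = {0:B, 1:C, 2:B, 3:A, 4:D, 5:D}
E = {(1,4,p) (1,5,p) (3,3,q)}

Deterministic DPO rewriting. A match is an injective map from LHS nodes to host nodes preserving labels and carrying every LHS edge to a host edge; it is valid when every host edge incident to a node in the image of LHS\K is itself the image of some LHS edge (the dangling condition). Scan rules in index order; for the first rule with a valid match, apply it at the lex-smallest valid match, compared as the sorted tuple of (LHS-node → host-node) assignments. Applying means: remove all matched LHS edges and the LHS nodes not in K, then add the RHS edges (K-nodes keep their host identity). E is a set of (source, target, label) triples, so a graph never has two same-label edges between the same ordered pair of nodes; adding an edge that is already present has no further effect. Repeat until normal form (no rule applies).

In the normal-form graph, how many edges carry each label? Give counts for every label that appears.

Answer: q:1

Steps:
[0] host  ⇒  6 nodes, 3 edges  {1-p->4 1-p->5 3-q->3}
[1] R0 @ {0↦1, 1↦4}  ⇒  5 nodes, 2 edges  {1-p->5 3-q->3}
[2] R0 @ {0↦1, 1↦5}  ⇒  4 nodes, 1 edges  {3-q->3}
final graph: no rule applies after step 2
NF edges: [(3, 3, 'q')]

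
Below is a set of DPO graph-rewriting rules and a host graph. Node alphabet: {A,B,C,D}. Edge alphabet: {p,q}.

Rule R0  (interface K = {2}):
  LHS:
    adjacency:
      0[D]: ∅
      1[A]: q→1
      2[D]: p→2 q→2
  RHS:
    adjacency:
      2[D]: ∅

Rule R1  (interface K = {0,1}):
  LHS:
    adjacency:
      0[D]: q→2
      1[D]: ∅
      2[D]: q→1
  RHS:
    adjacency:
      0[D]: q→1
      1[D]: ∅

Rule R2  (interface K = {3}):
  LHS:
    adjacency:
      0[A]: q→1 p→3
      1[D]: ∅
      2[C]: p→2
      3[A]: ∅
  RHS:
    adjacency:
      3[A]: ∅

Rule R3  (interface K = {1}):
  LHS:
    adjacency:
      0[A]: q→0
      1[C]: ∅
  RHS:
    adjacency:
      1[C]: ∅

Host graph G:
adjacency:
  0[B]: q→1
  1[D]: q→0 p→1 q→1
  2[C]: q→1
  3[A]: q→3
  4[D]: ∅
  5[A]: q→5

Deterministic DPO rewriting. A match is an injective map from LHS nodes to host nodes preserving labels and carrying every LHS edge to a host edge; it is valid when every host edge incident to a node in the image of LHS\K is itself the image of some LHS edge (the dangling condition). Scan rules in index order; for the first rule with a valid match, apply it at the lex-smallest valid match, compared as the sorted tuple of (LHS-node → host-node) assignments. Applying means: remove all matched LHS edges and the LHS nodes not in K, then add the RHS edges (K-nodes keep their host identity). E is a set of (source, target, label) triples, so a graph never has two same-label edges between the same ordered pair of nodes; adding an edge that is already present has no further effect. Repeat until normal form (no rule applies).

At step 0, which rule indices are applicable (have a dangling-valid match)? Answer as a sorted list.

Answer: [R0,R3]

Rewrite trace:
R0: 2 valid matches — {0↦4, 1↦3, 2↦1}, {0↦4, 1↦5, 2↦1}
R1: no valid match — LHS pattern not found
R2: no valid match — LHS pattern not found
R3: 2 valid matches — {0↦3, 1↦2}, {0↦5, 1↦2}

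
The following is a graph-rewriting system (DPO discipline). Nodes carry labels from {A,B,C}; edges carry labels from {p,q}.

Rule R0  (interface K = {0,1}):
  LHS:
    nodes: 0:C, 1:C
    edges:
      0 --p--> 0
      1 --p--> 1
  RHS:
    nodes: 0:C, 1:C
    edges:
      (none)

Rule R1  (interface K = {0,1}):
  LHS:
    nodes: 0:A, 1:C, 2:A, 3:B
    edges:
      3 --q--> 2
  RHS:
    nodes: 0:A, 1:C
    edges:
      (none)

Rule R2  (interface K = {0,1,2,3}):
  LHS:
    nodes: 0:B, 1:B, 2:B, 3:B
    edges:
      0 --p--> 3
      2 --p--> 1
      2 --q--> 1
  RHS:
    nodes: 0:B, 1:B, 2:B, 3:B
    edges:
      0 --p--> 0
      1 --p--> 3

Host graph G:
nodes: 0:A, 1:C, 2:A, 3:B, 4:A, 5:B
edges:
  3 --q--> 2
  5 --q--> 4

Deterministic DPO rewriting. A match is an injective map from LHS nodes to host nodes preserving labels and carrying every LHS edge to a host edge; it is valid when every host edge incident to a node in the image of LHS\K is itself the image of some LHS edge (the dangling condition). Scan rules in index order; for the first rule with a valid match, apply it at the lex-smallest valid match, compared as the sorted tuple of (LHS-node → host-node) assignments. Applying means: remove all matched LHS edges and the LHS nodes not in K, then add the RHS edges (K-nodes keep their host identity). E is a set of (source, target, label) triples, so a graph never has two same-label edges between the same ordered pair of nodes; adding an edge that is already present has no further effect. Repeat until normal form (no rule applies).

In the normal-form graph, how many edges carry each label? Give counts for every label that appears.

Answer: (no edges)

Derivation:
start.  V:6 E:2  edges: 3-q->2 5-q->4
1. fire R1 via {0↦0, 1↦1, 2↦2, 3↦3}  →  V:4 E:1  edges: 5-q->4
2. fire R1 via {0↦0, 1↦1, 2↦4, 3↦5}  →  V:2 E:0  edges: ∅
halt: no rule applies after step 2
NF edges: []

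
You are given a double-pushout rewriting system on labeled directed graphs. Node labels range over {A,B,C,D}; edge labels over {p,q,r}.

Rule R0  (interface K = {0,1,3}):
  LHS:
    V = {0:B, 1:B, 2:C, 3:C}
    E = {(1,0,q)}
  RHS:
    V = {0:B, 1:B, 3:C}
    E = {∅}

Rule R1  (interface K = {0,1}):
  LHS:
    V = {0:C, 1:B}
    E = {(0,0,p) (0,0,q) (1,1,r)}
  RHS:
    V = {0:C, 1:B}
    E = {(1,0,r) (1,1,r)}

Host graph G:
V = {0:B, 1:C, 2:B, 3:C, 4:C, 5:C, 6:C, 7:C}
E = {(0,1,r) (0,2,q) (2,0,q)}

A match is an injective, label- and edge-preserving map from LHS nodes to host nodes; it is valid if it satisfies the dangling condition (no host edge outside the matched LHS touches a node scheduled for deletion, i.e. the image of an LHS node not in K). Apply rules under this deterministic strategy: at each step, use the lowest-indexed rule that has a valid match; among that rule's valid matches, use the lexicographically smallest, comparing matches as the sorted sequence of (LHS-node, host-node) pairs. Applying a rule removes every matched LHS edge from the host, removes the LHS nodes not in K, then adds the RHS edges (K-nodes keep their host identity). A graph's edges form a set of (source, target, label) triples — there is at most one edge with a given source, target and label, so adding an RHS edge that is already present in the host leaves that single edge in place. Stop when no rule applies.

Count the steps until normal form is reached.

[0] host  ⇒  8 nodes, 3 edges  {0-r->1 0-q->2 2-q->0}
[1] R0 @ {0↦0, 1↦2, 2↦3, 3↦1}  ⇒  7 nodes, 2 edges  {0-r->1 0-q->2}
[2] R0 @ {0↦2, 1↦0, 2↦4, 3↦1}  ⇒  6 nodes, 1 edges  {0-r->1}
halt: no rule applies after step 2

Answer: 2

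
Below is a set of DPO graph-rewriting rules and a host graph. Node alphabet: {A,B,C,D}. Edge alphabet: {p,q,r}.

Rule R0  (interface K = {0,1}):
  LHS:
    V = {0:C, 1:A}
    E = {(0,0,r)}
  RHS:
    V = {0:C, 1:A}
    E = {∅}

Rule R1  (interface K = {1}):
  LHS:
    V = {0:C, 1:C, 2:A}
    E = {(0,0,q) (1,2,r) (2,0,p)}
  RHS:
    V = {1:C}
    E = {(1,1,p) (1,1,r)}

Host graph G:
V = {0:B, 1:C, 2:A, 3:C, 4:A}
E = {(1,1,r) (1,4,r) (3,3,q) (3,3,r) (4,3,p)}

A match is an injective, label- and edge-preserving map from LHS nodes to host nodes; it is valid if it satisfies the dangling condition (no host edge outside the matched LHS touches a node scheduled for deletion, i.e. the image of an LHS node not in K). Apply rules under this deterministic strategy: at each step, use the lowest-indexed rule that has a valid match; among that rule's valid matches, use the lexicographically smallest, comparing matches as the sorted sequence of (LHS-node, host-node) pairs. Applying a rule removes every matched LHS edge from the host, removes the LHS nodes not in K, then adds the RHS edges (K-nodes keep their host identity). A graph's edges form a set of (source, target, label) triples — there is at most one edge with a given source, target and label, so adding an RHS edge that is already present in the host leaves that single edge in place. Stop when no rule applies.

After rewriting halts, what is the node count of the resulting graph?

[0] host  ⇒  5 nodes, 5 edges  {1-r->1 1-r->4 3-q->3 3-r->3 4-p->3}
[1] R0 @ {0↦1, 1↦2}  ⇒  5 nodes, 4 edges  {1-r->4 3-q->3 3-r->3 4-p->3}
[2] R0 @ {0↦3, 1↦2}  ⇒  5 nodes, 3 edges  {1-r->4 3-q->3 4-p->3}
[3] R1 @ {0↦3, 1↦1, 2↦4}  ⇒  3 nodes, 2 edges  {1-p->1 1-r->1}
[4] R0 @ {0↦1, 1↦2}  ⇒  3 nodes, 1 edges  {1-p->1}
normal form: no rule applies after step 4
NF nodes: {0:B, 1:C, 2:A}

Answer: 3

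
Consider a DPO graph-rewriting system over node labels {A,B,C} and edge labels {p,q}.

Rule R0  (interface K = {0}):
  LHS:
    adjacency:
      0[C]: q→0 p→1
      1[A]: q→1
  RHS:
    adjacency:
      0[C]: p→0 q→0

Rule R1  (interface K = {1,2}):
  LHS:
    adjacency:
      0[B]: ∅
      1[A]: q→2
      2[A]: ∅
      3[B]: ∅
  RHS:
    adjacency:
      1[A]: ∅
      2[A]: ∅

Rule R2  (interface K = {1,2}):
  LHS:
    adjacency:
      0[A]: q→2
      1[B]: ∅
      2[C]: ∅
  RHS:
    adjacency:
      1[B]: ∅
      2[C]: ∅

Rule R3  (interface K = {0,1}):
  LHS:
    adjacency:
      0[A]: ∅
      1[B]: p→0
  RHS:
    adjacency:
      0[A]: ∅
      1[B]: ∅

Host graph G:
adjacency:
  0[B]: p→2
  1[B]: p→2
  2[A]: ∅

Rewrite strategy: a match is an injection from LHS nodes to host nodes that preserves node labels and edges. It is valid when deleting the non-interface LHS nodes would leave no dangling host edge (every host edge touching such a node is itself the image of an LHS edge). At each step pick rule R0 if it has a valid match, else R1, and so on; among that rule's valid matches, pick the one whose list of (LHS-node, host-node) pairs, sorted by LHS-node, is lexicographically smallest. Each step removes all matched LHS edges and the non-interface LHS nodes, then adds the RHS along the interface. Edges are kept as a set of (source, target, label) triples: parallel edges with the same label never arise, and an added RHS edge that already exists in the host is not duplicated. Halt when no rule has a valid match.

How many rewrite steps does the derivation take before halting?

start.  V:3 E:2  edges: 0-p->2 1-p->2
1. fire R3 via {0↦2, 1↦0}  →  V:3 E:1  edges: 1-p->2
2. fire R3 via {0↦2, 1↦1}  →  V:3 E:0  edges: ∅
normal form: no rule applies after step 2

Answer: 2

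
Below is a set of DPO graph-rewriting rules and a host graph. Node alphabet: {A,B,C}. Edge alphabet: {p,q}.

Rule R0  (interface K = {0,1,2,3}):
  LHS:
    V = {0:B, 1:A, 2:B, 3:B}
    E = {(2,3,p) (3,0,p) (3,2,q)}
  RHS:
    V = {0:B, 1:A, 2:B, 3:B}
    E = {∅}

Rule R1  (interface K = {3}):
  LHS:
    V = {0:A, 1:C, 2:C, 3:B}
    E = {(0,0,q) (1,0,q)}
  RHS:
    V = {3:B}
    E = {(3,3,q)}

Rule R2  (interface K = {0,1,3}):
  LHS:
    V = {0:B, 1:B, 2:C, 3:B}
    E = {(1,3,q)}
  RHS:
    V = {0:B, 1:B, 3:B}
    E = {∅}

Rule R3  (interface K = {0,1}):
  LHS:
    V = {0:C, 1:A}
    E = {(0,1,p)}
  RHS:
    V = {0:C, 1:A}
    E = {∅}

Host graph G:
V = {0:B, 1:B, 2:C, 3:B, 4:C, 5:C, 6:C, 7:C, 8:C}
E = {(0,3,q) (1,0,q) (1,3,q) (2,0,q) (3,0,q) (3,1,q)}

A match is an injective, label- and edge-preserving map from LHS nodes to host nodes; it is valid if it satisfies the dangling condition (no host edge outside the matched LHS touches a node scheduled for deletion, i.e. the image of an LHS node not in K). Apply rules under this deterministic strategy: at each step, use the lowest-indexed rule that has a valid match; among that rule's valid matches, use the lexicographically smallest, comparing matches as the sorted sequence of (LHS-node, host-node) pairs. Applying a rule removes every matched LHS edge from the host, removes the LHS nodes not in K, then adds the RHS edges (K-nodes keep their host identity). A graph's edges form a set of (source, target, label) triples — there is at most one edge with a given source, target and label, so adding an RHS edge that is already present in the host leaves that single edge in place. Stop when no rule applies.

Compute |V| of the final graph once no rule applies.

initial: |V|=9 |E|=6  E = 0-q->3 1-q->0 1-q->3 2-q->0 3-q->0 3-q->1
step 1: apply R2 at {0↦0, 1↦1, 2↦4, 3↦3}  → |V|=8 |E|=5  E = 0-q->3 1-q->0 2-q->0 3-q->0 3-q->1
step 2: apply R2 at {0↦0, 1↦3, 2↦5, 3↦1}  → |V|=7 |E|=4  E = 0-q->3 1-q->0 2-q->0 3-q->0
step 3: apply R2 at {0↦1, 1↦0, 2↦6, 3↦3}  → |V|=6 |E|=3  E = 1-q->0 2-q->0 3-q->0
step 4: apply R2 at {0↦1, 1↦3, 2↦7, 3↦0}  → |V|=5 |E|=2  E = 1-q->0 2-q->0
step 5: apply R2 at {0↦3, 1↦1, 2↦8, 3↦0}  → |V|=4 |E|=1  E = 2-q->0
normal form: no rule applies after step 5
NF nodes: {0:B, 1:B, 2:C, 3:B}

Answer: 4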